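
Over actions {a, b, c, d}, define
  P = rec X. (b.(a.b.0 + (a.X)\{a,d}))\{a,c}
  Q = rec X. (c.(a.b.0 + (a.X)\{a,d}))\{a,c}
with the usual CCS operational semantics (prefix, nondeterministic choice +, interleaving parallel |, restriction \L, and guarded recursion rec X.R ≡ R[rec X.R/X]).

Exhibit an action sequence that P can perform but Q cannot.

P's transition system — 2 states:
  s0 = rec X. (b.(a.b.0 + (a.X)\{a,d}))\{a,c} ⊢ --b--▸ s1
  s1 = (a.b.0 + (a.(rec X. (b.(a.b.0 + (a.X)\{a,d}))\{a,c}))\{a,d})\{a,c} ⊢ deadlocked
Q's transition system — 1 states:
  t0 = rec X. (c.(a.b.0 + (a.X)\{a,d}))\{a,c} ⊢ deadlocked
Executing b from P (initial set {s0}):
  after b @ step 1: {s1}
  — P admits the full trace.
Executing b from Q (initial set {t0}):
  after b @ step 1: no successor for Q

b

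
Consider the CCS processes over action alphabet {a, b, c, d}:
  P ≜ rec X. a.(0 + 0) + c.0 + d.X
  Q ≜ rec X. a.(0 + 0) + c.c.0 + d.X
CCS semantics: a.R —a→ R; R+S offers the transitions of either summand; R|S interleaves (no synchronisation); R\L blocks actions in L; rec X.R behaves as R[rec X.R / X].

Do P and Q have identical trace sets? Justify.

P's transition system — 3 states:
  p0 = rec X. a.(0 + 0) + c.0 + d.X ⊢ =a=> p1, =c=> p2, =d=> p0
  p1 = 0 + 0 ⊢ stopped
  p2 = 0 ⊢ stopped
Q's transition system — 4 states:
  q0 = rec X. a.(0 + 0) + c.c.0 + d.X ⊢ =a=> q1, =c=> q2, =d=> q0
  q1 = 0 + 0 ⊢ stopped
  q2 = c.0 ⊢ =c=> q3
  q3 = 0 ⊢ stopped
Trace ⟨cc⟩ through Q, begin at {q0}:
  step 1 (c): {q2}
  step 2 (c): {q3}
  ✓ Q
Trace ⟨cc⟩ through P, begin at {p0}:
  step 1 (c): {p2}
  step 2 (c): ∅ (P stuck)

NO — witness ⟨cc⟩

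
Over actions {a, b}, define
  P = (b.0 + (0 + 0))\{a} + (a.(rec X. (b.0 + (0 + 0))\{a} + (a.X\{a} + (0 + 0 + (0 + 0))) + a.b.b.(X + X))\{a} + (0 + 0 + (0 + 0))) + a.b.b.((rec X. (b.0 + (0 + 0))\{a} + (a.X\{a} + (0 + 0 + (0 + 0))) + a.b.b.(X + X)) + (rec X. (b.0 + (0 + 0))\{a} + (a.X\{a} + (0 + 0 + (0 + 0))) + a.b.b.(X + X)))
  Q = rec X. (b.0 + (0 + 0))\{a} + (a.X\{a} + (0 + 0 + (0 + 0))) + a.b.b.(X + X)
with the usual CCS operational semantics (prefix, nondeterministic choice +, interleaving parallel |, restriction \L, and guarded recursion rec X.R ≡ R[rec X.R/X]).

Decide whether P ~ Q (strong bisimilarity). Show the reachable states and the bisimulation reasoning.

LTS(P): 7 reachable states
  p0 = (b.0 + (0 + 0))\{a} + (a.(rec X. (b.0 + (0 + 0))\{a} + (a.X\{a} + (0 + 0 + (0 + 0))) + a.b.b.(X + X))\{a} + (0 + 0 + (0 + 0))) + a.b.b.((rec X. (b.0 + (0 + 0))\{a} + (a.X\{a} + (0 + 0 + (0 + 0))) + a.b.b.(X + X)) + (rec X. (b.0 + (0 + 0))\{a} + (a.X\{a} + (0 + 0 + (0 + 0))) + a.b.b.(X + X))) | ··a··> p1, ··a··> p2, ··b··> p3
  p1 = (rec X. (b.0 + (0 + 0))\{a} + (a.X\{a} + (0 + 0 + (0 + 0))) + a.b.b.(X + X))\{a} | ··b··> p4
  p2 = b.b.((rec X. (b.0 + (0 + 0))\{a} + (a.X\{a} + (0 + 0 + (0 + 0))) + a.b.b.(X + X)) + (rec X. (b.0 + (0 + 0))\{a} + (a.X\{a} + (0 + 0 + (0 + 0))) + a.b.b.(X + X))) | ··b··> p5
  p3 = 0\{a} | (no moves)
  p4 = 0\{a}\{a} | (no moves)
  p5 = b.((rec X. (b.0 + (0 + 0))\{a} + (a.X\{a} + (0 + 0 + (0 + 0))) + a.b.b.(X + X)) + (rec X. (b.0 + (0 + 0))\{a} + (a.X\{a} + (0 + 0 + (0 + 0))) + a.b.b.(X + X))) | ··b··> p6
  p6 = (rec X. (b.0 + (0 + 0))\{a} + (a.X\{a} + (0 + 0 + (0 + 0))) + a.b.b.(X + X)) + (rec X. (b.0 + (0 + 0))\{a} + (a.X\{a} + (0 + 0 + (0 + 0))) + a.b.b.(X + X)) | ··a··> p1, ··a··> p2, ··b··> p3
LTS(Q): 7 reachable states
  q0 = rec X. (b.0 + (0 + 0))\{a} + (a.X\{a} + (0 + 0 + (0 + 0))) + a.b.b.(X + X) | ··a··> q1, ··a··> q2, ··b··> q3
  q1 = (rec X. (b.0 + (0 + 0))\{a} + (a.X\{a} + (0 + 0 + (0 + 0))) + a.b.b.(X + X))\{a} | ··b··> q4
  q2 = b.b.((rec X. (b.0 + (0 + 0))\{a} + (a.X\{a} + (0 + 0 + (0 + 0))) + a.b.b.(X + X)) + (rec X. (b.0 + (0 + 0))\{a} + (a.X\{a} + (0 + 0 + (0 + 0))) + a.b.b.(X + X))) | ··b··> q5
  q3 = 0\{a} | (no moves)
  q4 = 0\{a}\{a} | (no moves)
  q5 = b.((rec X. (b.0 + (0 + 0))\{a} + (a.X\{a} + (0 + 0 + (0 + 0))) + a.b.b.(X + X)) + (rec X. (b.0 + (0 + 0))\{a} + (a.X\{a} + (0 + 0 + (0 + 0))) + a.b.b.(X + X))) | ··b··> q6
  q6 = (rec X. (b.0 + (0 + 0))\{a} + (a.X\{a} + (0 + 0 + (0 + 0))) + a.b.b.(X + X)) + (rec X. (b.0 + (0 + 0))\{a} + (a.X\{a} + (0 + 0 + (0 + 0))) + a.b.b.(X + X)) | ··a··> q1, ··a··> q2, ··b··> q3
Bisimilarity quotient blocks:
  B0 = {p0, p6, q0, q6}
  B1 = {p3, p4, q3, q4}
  B2 = {p1, q1}
  B3 = {p2, q2}
  B4 = {p5, q5}
p0 ∈ B0, q0 ∈ B0 → same block

YES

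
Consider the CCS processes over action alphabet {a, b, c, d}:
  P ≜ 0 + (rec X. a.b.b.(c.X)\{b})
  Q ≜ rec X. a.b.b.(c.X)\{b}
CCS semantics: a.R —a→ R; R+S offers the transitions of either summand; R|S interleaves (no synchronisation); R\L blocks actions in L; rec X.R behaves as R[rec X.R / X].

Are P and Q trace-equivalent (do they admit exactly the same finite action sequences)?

YES

P's transition system — 6 states:
  p0 = 0 + (rec X. a.b.b.(c.X)\{b}) ⊢ -a-> p1
  p1 = b.b.(c.(rec X. a.b.b.(c.X)\{b}))\{b} ⊢ -b-> p2
  p2 = b.(c.(rec X. a.b.b.(c.X)\{b}))\{b} ⊢ -b-> p3
  p3 = (c.(rec X. a.b.b.(c.X)\{b}))\{b} ⊢ -c-> p4
  p4 = (rec X. a.b.b.(c.X)\{b})\{b} ⊢ -a-> p5
  p5 = (b.b.(c.(rec X. a.b.b.(c.X)\{b}))\{b})\{b} ⊢ stopped
Q's transition system — 6 states:
  q0 = rec X. a.b.b.(c.X)\{b} ⊢ -a-> q1
  q1 = b.b.(c.(rec X. a.b.b.(c.X)\{b}))\{b} ⊢ -b-> q2
  q2 = b.(c.(rec X. a.b.b.(c.X)\{b}))\{b} ⊢ -b-> q3
  q3 = (c.(rec X. a.b.b.(c.X)\{b}))\{b} ⊢ -c-> q4
  q4 = (rec X. a.b.b.(c.X)\{b})\{b} ⊢ -a-> q5
  q5 = (b.b.(c.(rec X. a.b.b.(c.X)\{b}))\{b})\{b} ⊢ stopped
Coarsest stable partition (strong bisimilarity classes):
  B0 = {p0, q0}
  B1 = {p1, q1}
  B2 = {p2, q2}
  B3 = {p3, q3}
  B4 = {p4, q4}
  B5 = {p5, q5}
p0 ∈ B0, q0 ∈ B0 → same block
Bisimilar ⇒ trace-equivalent.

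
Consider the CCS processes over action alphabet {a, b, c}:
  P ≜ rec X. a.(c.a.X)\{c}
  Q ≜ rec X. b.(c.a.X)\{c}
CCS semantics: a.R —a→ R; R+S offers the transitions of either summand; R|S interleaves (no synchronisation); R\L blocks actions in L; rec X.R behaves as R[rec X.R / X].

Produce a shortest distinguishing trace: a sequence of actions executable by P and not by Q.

LTS(P): 2 reachable states
  p0 = rec X. a.(c.a.X)\{c} ⊢ -a-> p1
  p1 = (c.a.(rec X. a.(c.a.X)\{c}))\{c} ⊢ ∅
LTS(Q): 2 reachable states
  q0 = rec X. b.(c.a.X)\{c} ⊢ -b-> q1
  q1 = (c.a.(rec X. b.(c.a.X)\{c}))\{c} ⊢ ∅
Executing a from P (initial set {p0}):
  after a @ step 1: {p1}
  ✓ P
Executing a from Q (initial set {q0}):
  after a @ step 1: no successor for Q

a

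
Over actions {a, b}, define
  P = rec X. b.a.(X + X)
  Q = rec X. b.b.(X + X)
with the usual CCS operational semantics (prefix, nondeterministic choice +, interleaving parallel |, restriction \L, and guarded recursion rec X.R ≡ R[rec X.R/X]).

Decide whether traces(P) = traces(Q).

P's transition system — 3 states:
  s0 = rec X. b.a.(X + X) has moves =b=> s1
  s1 = a.((rec X. b.a.(X + X)) + (rec X. b.a.(X + X))) has moves =a=> s2
  s2 = (rec X. b.a.(X + X)) + (rec X. b.a.(X + X)) has moves =b=> s1
Q's transition system — 3 states:
  t0 = rec X. b.b.(X + X) has moves =b=> t1
  t1 = b.((rec X. b.b.(X + X)) + (rec X. b.b.(X + X))) has moves =b=> t2
  t2 = (rec X. b.b.(X + X)) + (rec X. b.b.(X + X)) has moves =b=> t1
Run σ = ⟨ba⟩ on P: start {s0}
  step 1 (b): {s1}
  step 2 (a): {s2}
  P completes σ.
Run σ = ⟨ba⟩ on Q: start {t0}
  step 1 (b): {t1}
  step 2 (a): ∅  — Q cannot continue

trace-distinct — witness ⟨ba⟩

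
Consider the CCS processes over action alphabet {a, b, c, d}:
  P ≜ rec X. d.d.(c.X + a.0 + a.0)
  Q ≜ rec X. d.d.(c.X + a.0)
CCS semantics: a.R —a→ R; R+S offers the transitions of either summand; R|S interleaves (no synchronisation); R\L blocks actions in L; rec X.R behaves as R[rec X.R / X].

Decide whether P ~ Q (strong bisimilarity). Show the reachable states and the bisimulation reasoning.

YES

LTS(P): 4 reachable states
  u0 = rec X. d.d.(c.X + a.0 + a.0) has moves -d-> u1
  u1 = d.(c.(rec X. d.d.(c.X + a.0 + a.0)) + a.0 + a.0) has moves -d-> u2
  u2 = c.(rec X. d.d.(c.X + a.0 + a.0)) + a.0 + a.0 has moves -a-> u3, -c-> u0
  u3 = 0 has moves deadlocked
LTS(Q): 4 reachable states
  v0 = rec X. d.d.(c.X + a.0) has moves -d-> v1
  v1 = d.(c.(rec X. d.d.(c.X + a.0)) + a.0) has moves -d-> v2
  v2 = c.(rec X. d.d.(c.X + a.0)) + a.0 has moves -a-> v3, -c-> v0
  v3 = 0 has moves deadlocked
Coarsest stable partition (strong bisimilarity classes):
  B0 = {u0, v0}
  B1 = {u1, v1}
  B2 = {u2, v2}
  B3 = {u3, v3}
u0 ∈ B0, v0 ∈ B0 → same block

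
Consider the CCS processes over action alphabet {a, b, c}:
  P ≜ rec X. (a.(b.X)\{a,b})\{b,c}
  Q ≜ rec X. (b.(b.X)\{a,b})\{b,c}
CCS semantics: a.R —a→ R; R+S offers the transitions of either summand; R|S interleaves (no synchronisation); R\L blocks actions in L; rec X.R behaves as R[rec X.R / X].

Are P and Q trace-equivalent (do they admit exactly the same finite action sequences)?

LTS(P): 2 reachable states
  p0 = rec X. (a.(b.X)\{a,b})\{b,c} | —a→ p1
  p1 = (b.(rec X. (a.(b.X)\{a,b})\{b,c}))\{a,b}\{b,c} | stopped
LTS(Q): 1 reachable states
  q0 = rec X. (b.(b.X)\{a,b})\{b,c} | stopped
Trace ⟨a⟩ through P, begin at {p0}:
  after a @ step 1: {p1}
  P completes σ.
Trace ⟨a⟩ through Q, begin at {q0}:
  after a @ step 1: ∅ (Q stuck)

traces(P) ≠ traces(Q) — witness ⟨a⟩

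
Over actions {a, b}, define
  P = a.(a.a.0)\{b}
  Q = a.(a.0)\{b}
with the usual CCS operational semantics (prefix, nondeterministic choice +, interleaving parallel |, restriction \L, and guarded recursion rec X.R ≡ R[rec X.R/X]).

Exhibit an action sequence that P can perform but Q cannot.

aaa

Reachable graph of P (4 states):
  u0 = a.(a.a.0)\{b} has moves --a--▸ u1
  u1 = (a.a.0)\{b} has moves --a--▸ u2
  u2 = (a.0)\{b} has moves --a--▸ u3
  u3 = 0\{b} has moves ∅
Reachable graph of Q (3 states):
  v0 = a.(a.0)\{b} has moves --a--▸ v1
  v1 = (a.0)\{b} has moves --a--▸ v2
  v2 = 0\{b} has moves ∅
Trace ⟨aaa⟩ through P, begin at {u0}:
  [1] a ⇒ {u1}
  [2] a ⇒ {u2}
  [3] a ⇒ {u3}
  — P admits the full trace.
Trace ⟨aaa⟩ through Q, begin at {v0}:
  [1] a ⇒ {v1}
  [2] a ⇒ {v2}
  [3] a ⇒ ∅  — Q cannot continue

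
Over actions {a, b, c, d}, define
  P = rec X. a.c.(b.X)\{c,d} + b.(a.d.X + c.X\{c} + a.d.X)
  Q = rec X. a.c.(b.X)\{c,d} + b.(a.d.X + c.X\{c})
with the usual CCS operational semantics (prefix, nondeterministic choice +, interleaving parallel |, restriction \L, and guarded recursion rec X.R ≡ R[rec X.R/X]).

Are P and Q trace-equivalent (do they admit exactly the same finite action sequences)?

Reachable graph of P (13 states):
  p0 = rec X. a.c.(b.X)\{c,d} + b.(a.d.X + c.X\{c} + a.d.X) has moves -a-> p1, -b-> p2
  p1 = c.(b.(rec X. a.c.(b.X)\{c,d} + b.(a.d.X + c.X\{c} + a.d.X)))\{c,d} has moves -c-> p3
  p2 = a.d.(rec X. a.c.(b.X)\{c,d} + b.(a.d.X + c.X\{c} + a.d.X)) + c.(rec X. a.c.(b.X)\{c,d} + b.(a.d.X + c.X\{c} + a.d.X))\{c} + a.d.(rec X. a.c.(b.X)\{c,d} + b.(a.d.X + c.X\{c} + a.d.X)) has moves -a-> p4, -c-> p5
  p3 = (b.(rec X. a.c.(b.X)\{c,d} + b.(a.d.X + c.X\{c} + a.d.X)))\{c,d} has moves -b-> p6
  p4 = d.(rec X. a.c.(b.X)\{c,d} + b.(a.d.X + c.X\{c} + a.d.X)) has moves -d-> p0
  p5 = (rec X. a.c.(b.X)\{c,d} + b.(a.d.X + c.X\{c} + a.d.X))\{c} has moves -a-> p7, -b-> p8
  p6 = (rec X. a.c.(b.X)\{c,d} + b.(a.d.X + c.X\{c} + a.d.X))\{c,d} has moves -a-> p9, -b-> p10
  p7 = (c.(b.(rec X. a.c.(b.X)\{c,d} + b.(a.d.X + c.X\{c} + a.d.X)))\{c,d})\{c} has moves stopped
  p8 = (a.d.(rec X. a.c.(b.X)\{c,d} + b.(a.d.X + c.X\{c} + a.d.X)) + c.(rec X. a.c.(b.X)\{c,d} + b.(a.d.X + c.X\{c} + a.d.X))\{c} + a.d.(rec X. a.c.(b.X)\{c,d} + b.(a.d.X + c.X\{c} + a.d.X)))\{c} has moves -a-> p11
  p9 = (c.(b.(rec X. a.c.(b.X)\{c,d} + b.(a.d.X + c.X\{c} + a.d.X)))\{c,d})\{c,d} has moves stopped
  p10 = (a.d.(rec X. a.c.(b.X)\{c,d} + b.(a.d.X + c.X\{c} + a.d.X)) + c.(rec X. a.c.(b.X)\{c,d} + b.(a.d.X + c.X\{c} + a.d.X))\{c} + a.d.(rec X. a.c.(b.X)\{c,d} + b.(a.d.X + c.X\{c} + a.d.X)))\{c,d} has moves -a-> p12
  p11 = (d.(rec X. a.c.(b.X)\{c,d} + b.(a.d.X + c.X\{c} + a.d.X)))\{c} has moves -d-> p5
  p12 = (d.(rec X. a.c.(b.X)\{c,d} + b.(a.d.X + c.X\{c} + a.d.X)))\{c,d} has moves stopped
Reachable graph of Q (13 states):
  q0 = rec X. a.c.(b.X)\{c,d} + b.(a.d.X + c.X\{c}) has moves -a-> q1, -b-> q2
  q1 = c.(b.(rec X. a.c.(b.X)\{c,d} + b.(a.d.X + c.X\{c})))\{c,d} has moves -c-> q3
  q2 = a.d.(rec X. a.c.(b.X)\{c,d} + b.(a.d.X + c.X\{c})) + c.(rec X. a.c.(b.X)\{c,d} + b.(a.d.X + c.X\{c}))\{c} has moves -a-> q4, -c-> q5
  q3 = (b.(rec X. a.c.(b.X)\{c,d} + b.(a.d.X + c.X\{c})))\{c,d} has moves -b-> q6
  q4 = d.(rec X. a.c.(b.X)\{c,d} + b.(a.d.X + c.X\{c})) has moves -d-> q0
  q5 = (rec X. a.c.(b.X)\{c,d} + b.(a.d.X + c.X\{c}))\{c} has moves -a-> q7, -b-> q8
  q6 = (rec X. a.c.(b.X)\{c,d} + b.(a.d.X + c.X\{c}))\{c,d} has moves -a-> q9, -b-> q10
  q7 = (c.(b.(rec X. a.c.(b.X)\{c,d} + b.(a.d.X + c.X\{c})))\{c,d})\{c} has moves stopped
  q8 = (a.d.(rec X. a.c.(b.X)\{c,d} + b.(a.d.X + c.X\{c})) + c.(rec X. a.c.(b.X)\{c,d} + b.(a.d.X + c.X\{c}))\{c})\{c} has moves -a-> q11
  q9 = (c.(b.(rec X. a.c.(b.X)\{c,d} + b.(a.d.X + c.X\{c})))\{c,d})\{c,d} has moves stopped
  q10 = (a.d.(rec X. a.c.(b.X)\{c,d} + b.(a.d.X + c.X\{c})) + c.(rec X. a.c.(b.X)\{c,d} + b.(a.d.X + c.X\{c}))\{c})\{c,d} has moves -a-> q12
  q11 = (d.(rec X. a.c.(b.X)\{c,d} + b.(a.d.X + c.X\{c})))\{c} has moves -d-> q5
  q12 = (d.(rec X. a.c.(b.X)\{c,d} + b.(a.d.X + c.X\{c})))\{c,d} has moves stopped
Bisimilarity quotient blocks:
  B0 = {p0, q0}
  B1 = {p2, q2}
  B2 = {p5, q5}
  B3 = {p12, p7, p9, q12, q7, q9}
  B4 = {p8, q8}
  B5 = {p11, q11}
  B6 = {p4, q4}
  B7 = {p1, q1}
  B8 = {p3, q3}
  B9 = {p6, q6}
  B10 = {p10, q10}
p0 ∈ B0, q0 ∈ B0 → same block
Bisimilar ⇒ trace-equivalent.

traces(P) = traces(Q)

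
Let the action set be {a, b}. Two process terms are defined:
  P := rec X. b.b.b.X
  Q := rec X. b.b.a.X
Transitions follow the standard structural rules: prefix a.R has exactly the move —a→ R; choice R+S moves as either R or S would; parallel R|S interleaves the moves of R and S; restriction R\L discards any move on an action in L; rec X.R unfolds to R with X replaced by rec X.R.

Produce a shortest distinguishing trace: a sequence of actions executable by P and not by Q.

P's transition system — 3 states:
  m0 = rec X. b.b.b.X → —b→ m1
  m1 = b.b.(rec X. b.b.b.X) → —b→ m2
  m2 = b.(rec X. b.b.b.X) → —b→ m0
Q's transition system — 3 states:
  n0 = rec X. b.b.a.X → —b→ n1
  n1 = b.a.(rec X. b.b.a.X) → —b→ n2
  n2 = a.(rec X. b.b.a.X) → —a→ n0
Executing bbb from P (initial set {m0}):
  [1] b ⇒ {m1}
  [2] b ⇒ {m2}
  [3] b ⇒ {m0}
  P completes σ.
Executing bbb from Q (initial set {n0}):
  [1] b ⇒ {n1}
  [2] b ⇒ {n2}
  [3] b ⇒ ∅  — Q cannot continue

bbb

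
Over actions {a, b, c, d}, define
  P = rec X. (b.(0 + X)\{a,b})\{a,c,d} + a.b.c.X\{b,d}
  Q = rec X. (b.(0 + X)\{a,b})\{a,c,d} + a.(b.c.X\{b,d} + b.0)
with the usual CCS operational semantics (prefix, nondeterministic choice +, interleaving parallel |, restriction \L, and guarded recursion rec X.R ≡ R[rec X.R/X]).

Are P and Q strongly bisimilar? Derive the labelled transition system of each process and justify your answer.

not bisimilar

LTS(P): 6 reachable states
  m0 = rec X. (b.(0 + X)\{a,b})\{a,c,d} + a.b.c.X\{b,d} :: =a=> m1, =b=> m2
  m1 = b.c.(rec X. (b.(0 + X)\{a,b})\{a,c,d} + a.b.c.X\{b,d})\{b,d} :: =b=> m3
  m2 = (0 + (rec X. (b.(0 + X)\{a,b})\{a,c,d} + a.b.c.X\{b,d}))\{a,b}\{a,c,d} :: deadlocked
  m3 = c.(rec X. (b.(0 + X)\{a,b})\{a,c,d} + a.b.c.X\{b,d})\{b,d} :: =c=> m4
  m4 = (rec X. (b.(0 + X)\{a,b})\{a,c,d} + a.b.c.X\{b,d})\{b,d} :: =a=> m5
  m5 = (b.c.(rec X. (b.(0 + X)\{a,b})\{a,c,d} + a.b.c.X\{b,d})\{b,d})\{b,d} :: deadlocked
LTS(Q): 7 reachable states
  n0 = rec X. (b.(0 + X)\{a,b})\{a,c,d} + a.(b.c.X\{b,d} + b.0) :: =a=> n1, =b=> n2
  n1 = b.c.(rec X. (b.(0 + X)\{a,b})\{a,c,d} + a.(b.c.X\{b,d} + b.0))\{b,d} + b.0 :: =b=> n3, =b=> n4
  n2 = (0 + (rec X. (b.(0 + X)\{a,b})\{a,c,d} + a.(b.c.X\{b,d} + b.0)))\{a,b}\{a,c,d} :: deadlocked
  n3 = 0 :: deadlocked
  n4 = c.(rec X. (b.(0 + X)\{a,b})\{a,c,d} + a.(b.c.X\{b,d} + b.0))\{b,d} :: =c=> n5
  n5 = (rec X. (b.(0 + X)\{a,b})\{a,c,d} + a.(b.c.X\{b,d} + b.0))\{b,d} :: =a=> n6
  n6 = (b.c.(rec X. (b.(0 + X)\{a,b})\{a,c,d} + a.(b.c.X\{b,d} + b.0))\{b,d} + b.0)\{b,d} :: deadlocked
Coarsest stable partition (strong bisimilarity classes):
  B0 = {m0}
  B1 = {m2, m5, n2, n3, n6}
  B2 = {m1}
  B3 = {m3, n4}
  B4 = {m4, n5}
  B5 = {n0}
  B6 = {n1}
m0 ∈ B0, n0 ∈ B5 → different blocks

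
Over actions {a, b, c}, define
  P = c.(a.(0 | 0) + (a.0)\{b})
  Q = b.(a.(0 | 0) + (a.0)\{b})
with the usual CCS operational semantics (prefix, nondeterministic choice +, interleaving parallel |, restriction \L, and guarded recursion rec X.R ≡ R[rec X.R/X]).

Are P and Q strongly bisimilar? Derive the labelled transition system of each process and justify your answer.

P ≁ Q

P's transition system — 4 states:
  s0 = c.(a.(0 | 0) + (a.0)\{b}) ⊢ ··c··> s1
  s1 = a.(0 | 0) + (a.0)\{b} ⊢ ··a··> s2, ··a··> s3
  s2 = 0 | 0 ⊢ deadlocked
  s3 = 0\{b} ⊢ deadlocked
Q's transition system — 4 states:
  t0 = b.(a.(0 | 0) + (a.0)\{b}) ⊢ ··b··> t1
  t1 = a.(0 | 0) + (a.0)\{b} ⊢ ··a··> t2, ··a··> t3
  t2 = 0 | 0 ⊢ deadlocked
  t3 = 0\{b} ⊢ deadlocked
Bisimilarity quotient blocks:
  B0 = {s0}
  B1 = {s1, t1}
  B2 = {s2, s3, t2, t3}
  B3 = {t0}
s0 ∈ B0, t0 ∈ B3 → different blocks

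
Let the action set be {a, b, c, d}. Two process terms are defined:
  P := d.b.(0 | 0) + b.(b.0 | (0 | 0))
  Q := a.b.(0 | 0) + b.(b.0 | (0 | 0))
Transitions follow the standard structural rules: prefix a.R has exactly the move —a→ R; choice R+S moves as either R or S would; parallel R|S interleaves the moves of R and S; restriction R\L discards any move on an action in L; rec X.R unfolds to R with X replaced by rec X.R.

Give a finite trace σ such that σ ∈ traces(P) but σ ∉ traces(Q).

LTS(P): 5 reachable states
  m0 = d.b.(0 | 0) + b.(b.0 | (0 | 0)) | =b=> m1, =d=> m2
  m1 = b.0 | (0 | 0) | =b=> m3
  m2 = b.(0 | 0) | =b=> m4
  m3 = 0 | (0 | 0) | ∅
  m4 = 0 | 0 | ∅
LTS(Q): 5 reachable states
  n0 = a.b.(0 | 0) + b.(b.0 | (0 | 0)) | =a=> n1, =b=> n2
  n1 = b.(0 | 0) | =b=> n3
  n2 = b.0 | (0 | 0) | =b=> n4
  n3 = 0 | 0 | ∅
  n4 = 0 | (0 | 0) | ∅
Executing d from P (initial set {m0}):
  [1] d ⇒ {m2}
  P completes σ.
Executing d from Q (initial set {n0}):
  [1] d ⇒ ∅ (Q stuck)

d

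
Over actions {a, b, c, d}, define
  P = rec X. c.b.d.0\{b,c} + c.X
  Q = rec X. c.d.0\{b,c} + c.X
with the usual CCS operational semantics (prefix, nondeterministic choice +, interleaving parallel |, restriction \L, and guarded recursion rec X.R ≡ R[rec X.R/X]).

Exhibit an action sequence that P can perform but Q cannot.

cb

Reachable graph of P (4 states):
  s0 = rec X. c.b.d.0\{b,c} + c.X | =c=> s0, =c=> s1
  s1 = b.d.0\{b,c} | =b=> s2
  s2 = d.0\{b,c} | =d=> s3
  s3 = 0\{b,c} | stopped
Reachable graph of Q (3 states):
  t0 = rec X. c.d.0\{b,c} + c.X | =c=> t0, =c=> t1
  t1 = d.0\{b,c} | =d=> t2
  t2 = 0\{b,c} | stopped
Trace ⟨cb⟩ through P, begin at {s0}:
  step 1 (c): {s0, s1}
  step 2 (b): {s2}
  — P admits the full trace.
Trace ⟨cb⟩ through Q, begin at {t0}:
  step 1 (c): {t0, t1}
  step 2 (b): ∅  — Q cannot continue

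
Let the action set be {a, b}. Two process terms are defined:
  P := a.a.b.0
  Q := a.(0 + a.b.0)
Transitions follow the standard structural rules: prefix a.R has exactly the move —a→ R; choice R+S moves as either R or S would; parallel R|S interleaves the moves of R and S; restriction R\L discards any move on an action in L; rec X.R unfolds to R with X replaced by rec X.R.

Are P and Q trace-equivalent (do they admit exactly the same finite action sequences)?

trace-equivalent

Reachable graph of P (4 states):
  s0 = a.a.b.0 → --a--▸ s1
  s1 = a.b.0 → --a--▸ s2
  s2 = b.0 → --b--▸ s3
  s3 = 0 → ∅
Reachable graph of Q (4 states):
  t0 = a.(0 + a.b.0) → --a--▸ t1
  t1 = 0 + a.b.0 → --a--▸ t2
  t2 = b.0 → --b--▸ t3
  t3 = 0 → ∅
Bisimilarity quotient blocks:
  B0 = {s0, t0}
  B1 = {s1, t1}
  B2 = {s2, t2}
  B3 = {s3, t3}
s0 ∈ B0, t0 ∈ B0 → same block
Bisimilar ⇒ trace-equivalent.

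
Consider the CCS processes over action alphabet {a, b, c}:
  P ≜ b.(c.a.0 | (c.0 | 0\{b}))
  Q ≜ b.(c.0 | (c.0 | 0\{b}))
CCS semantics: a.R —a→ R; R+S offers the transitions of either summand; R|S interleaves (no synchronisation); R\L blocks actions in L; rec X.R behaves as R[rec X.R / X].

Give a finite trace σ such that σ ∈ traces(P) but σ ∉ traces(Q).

LTS(P): 7 reachable states
  p0 = b.(c.a.0 | (c.0 | 0\{b})) → =b=> p1
  p1 = c.a.0 | (c.0 | 0\{b}) → =c=> p2, =c=> p3
  p2 = a.0 | (c.0 | 0\{b}) → =a=> p4, =c=> p5
  p3 = c.a.0 | (0 | 0\{b}) → =c=> p5
  p4 = 0 | (c.0 | 0\{b}) → =c=> p6
  p5 = a.0 | (0 | 0\{b}) → =a=> p6
  p6 = 0 | (0 | 0\{b}) → stopped
LTS(Q): 5 reachable states
  q0 = b.(c.0 | (c.0 | 0\{b})) → =b=> q1
  q1 = c.0 | (c.0 | 0\{b}) → =c=> q2, =c=> q3
  q2 = 0 | (c.0 | 0\{b}) → =c=> q4
  q3 = c.0 | (0 | 0\{b}) → =c=> q4
  q4 = 0 | (0 | 0\{b}) → stopped
Executing bca from P (initial set {p0}):
  [1] b ⇒ {p1}
  [2] c ⇒ {p2, p3}
  [3] a ⇒ {p4}
  P completes σ.
Executing bca from Q (initial set {q0}):
  [1] b ⇒ {q1}
  [2] c ⇒ {q2, q3}
  [3] a ⇒ ∅ (Q stuck)

bca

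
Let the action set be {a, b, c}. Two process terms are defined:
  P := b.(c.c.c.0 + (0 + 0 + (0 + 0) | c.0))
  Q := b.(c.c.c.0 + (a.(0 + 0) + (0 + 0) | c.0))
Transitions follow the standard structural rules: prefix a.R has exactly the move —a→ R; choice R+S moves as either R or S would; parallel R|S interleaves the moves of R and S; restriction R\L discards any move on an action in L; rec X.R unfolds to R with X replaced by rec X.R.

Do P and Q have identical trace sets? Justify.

trace-distinct — witness ⟨ba⟩

Reachable graph of P (6 states):
  s0 = b.(c.c.c.0 + (0 + 0 + (0 + 0) | c.0)) :: -b-> s1
  s1 = c.c.c.0 + (0 + 0 + (0 + 0) | c.0) :: -c-> s2, -c-> s3
  s2 = (0 + 0) | 0 :: (no moves)
  s3 = c.c.0 :: -c-> s4
  s4 = c.0 :: -c-> s5
  s5 = 0 :: (no moves)
Reachable graph of Q (7 states):
  t0 = b.(c.c.c.0 + (a.(0 + 0) + (0 + 0) | c.0)) :: -b-> t1
  t1 = c.c.c.0 + (a.(0 + 0) + (0 + 0) | c.0) :: -a-> t2, -c-> t3, -c-> t4
  t2 = 0 + 0 :: (no moves)
  t3 = (0 + 0) | 0 :: (no moves)
  t4 = c.c.0 :: -c-> t5
  t5 = c.0 :: -c-> t6
  t6 = 0 :: (no moves)
Trace ⟨ba⟩ through Q, begin at {t0}:
  [1] b ⇒ {t1}
  [2] a ⇒ {t2}
  ✓ Q
Trace ⟨ba⟩ through P, begin at {s0}:
  [1] b ⇒ {s1}
  [2] a ⇒ no successor for P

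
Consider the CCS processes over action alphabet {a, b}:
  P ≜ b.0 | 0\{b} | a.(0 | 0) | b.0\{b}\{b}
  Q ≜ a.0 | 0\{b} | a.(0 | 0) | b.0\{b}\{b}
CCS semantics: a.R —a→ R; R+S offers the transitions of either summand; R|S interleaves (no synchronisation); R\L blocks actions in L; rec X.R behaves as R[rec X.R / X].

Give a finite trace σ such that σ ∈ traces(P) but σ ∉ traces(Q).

Reachable graph of P (8 states):
  p0 = b.0 | 0\{b} | a.(0 | 0) | b.0\{b}\{b} has moves -a-> p1, -b-> p2, -b-> p3
  p1 = b.0 | 0\{b} | (0 | 0) | b.0\{b}\{b} has moves -b-> p4, -b-> p5
  p2 = 0 | 0\{b} | a.(0 | 0) | b.0\{b}\{b} has moves -a-> p4, -b-> p6
  p3 = b.0 | 0\{b} | a.(0 | 0) | 0\{b}\{b} has moves -a-> p5, -b-> p6
  p4 = 0 | 0\{b} | (0 | 0) | b.0\{b}\{b} has moves -b-> p7
  p5 = b.0 | 0\{b} | (0 | 0) | 0\{b}\{b} has moves -b-> p7
  p6 = 0 | 0\{b} | a.(0 | 0) | 0\{b}\{b} has moves -a-> p7
  p7 = 0 | 0\{b} | (0 | 0) | 0\{b}\{b} has moves deadlocked
Reachable graph of Q (8 states):
  q0 = a.0 | 0\{b} | a.(0 | 0) | b.0\{b}\{b} has moves -a-> q1, -a-> q2, -b-> q3
  q1 = 0 | 0\{b} | a.(0 | 0) | b.0\{b}\{b} has moves -a-> q4, -b-> q5
  q2 = a.0 | 0\{b} | (0 | 0) | b.0\{b}\{b} has moves -a-> q4, -b-> q6
  q3 = a.0 | 0\{b} | a.(0 | 0) | 0\{b}\{b} has moves -a-> q5, -a-> q6
  q4 = 0 | 0\{b} | (0 | 0) | b.0\{b}\{b} has moves -b-> q7
  q5 = 0 | 0\{b} | a.(0 | 0) | 0\{b}\{b} has moves -a-> q7
  q6 = a.0 | 0\{b} | (0 | 0) | 0\{b}\{b} has moves -a-> q7
  q7 = 0 | 0\{b} | (0 | 0) | 0\{b}\{b} has moves deadlocked
Trace ⟨bb⟩ through P, begin at {p0}:
  step 1 (b): {p2, p3}
  step 2 (b): {p6}
  P completes σ.
Trace ⟨bb⟩ through Q, begin at {q0}:
  step 1 (b): {q3}
  step 2 (b): no successor for Q

bb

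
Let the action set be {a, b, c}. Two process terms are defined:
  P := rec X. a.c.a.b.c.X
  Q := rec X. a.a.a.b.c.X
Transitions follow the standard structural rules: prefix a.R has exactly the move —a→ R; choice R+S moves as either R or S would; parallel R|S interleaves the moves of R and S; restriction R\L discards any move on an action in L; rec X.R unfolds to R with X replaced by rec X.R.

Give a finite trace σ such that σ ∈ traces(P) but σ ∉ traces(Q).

P's transition system — 5 states:
  m0 = rec X. a.c.a.b.c.X ⊢ -a-> m1
  m1 = c.a.b.c.(rec X. a.c.a.b.c.X) ⊢ -c-> m2
  m2 = a.b.c.(rec X. a.c.a.b.c.X) ⊢ -a-> m3
  m3 = b.c.(rec X. a.c.a.b.c.X) ⊢ -b-> m4
  m4 = c.(rec X. a.c.a.b.c.X) ⊢ -c-> m0
Q's transition system — 5 states:
  n0 = rec X. a.a.a.b.c.X ⊢ -a-> n1
  n1 = a.a.b.c.(rec X. a.a.a.b.c.X) ⊢ -a-> n2
  n2 = a.b.c.(rec X. a.a.a.b.c.X) ⊢ -a-> n3
  n3 = b.c.(rec X. a.a.a.b.c.X) ⊢ -b-> n4
  n4 = c.(rec X. a.a.a.b.c.X) ⊢ -c-> n0
Executing ac from P (initial set {m0}):
  step 1 (a): {m1}
  step 2 (c): {m2}
  P completes σ.
Executing ac from Q (initial set {n0}):
  step 1 (a): {n1}
  step 2 (c): no successor for Q

ac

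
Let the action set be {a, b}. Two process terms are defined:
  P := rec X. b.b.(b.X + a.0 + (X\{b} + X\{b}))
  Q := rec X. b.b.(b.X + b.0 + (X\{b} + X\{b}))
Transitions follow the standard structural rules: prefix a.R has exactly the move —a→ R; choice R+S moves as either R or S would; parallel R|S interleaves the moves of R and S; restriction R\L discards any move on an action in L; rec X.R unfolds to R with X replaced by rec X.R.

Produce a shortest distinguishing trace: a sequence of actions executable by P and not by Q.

bba

P's transition system — 4 states:
  s0 = rec X. b.b.(b.X + a.0 + (X\{b} + X\{b})) :: =b=> s1
  s1 = b.(b.(rec X. b.b.(b.X + a.0 + (X\{b} + X\{b}))) + a.0 + ((rec X. b.b.(b.X + a.0 + (X\{b} + X\{b})))\{b} + (rec X. b.b.(b.X + a.0 + (X\{b} + X\{b})))\{b})) :: =b=> s2
  s2 = b.(rec X. b.b.(b.X + a.0 + (X\{b} + X\{b}))) + a.0 + ((rec X. b.b.(b.X + a.0 + (X\{b} + X\{b})))\{b} + (rec X. b.b.(b.X + a.0 + (X\{b} + X\{b})))\{b}) :: =a=> s3, =b=> s0
  s3 = 0 :: (no moves)
Q's transition system — 4 states:
  t0 = rec X. b.b.(b.X + b.0 + (X\{b} + X\{b})) :: =b=> t1
  t1 = b.(b.(rec X. b.b.(b.X + b.0 + (X\{b} + X\{b}))) + b.0 + ((rec X. b.b.(b.X + b.0 + (X\{b} + X\{b})))\{b} + (rec X. b.b.(b.X + b.0 + (X\{b} + X\{b})))\{b})) :: =b=> t2
  t2 = b.(rec X. b.b.(b.X + b.0 + (X\{b} + X\{b}))) + b.0 + ((rec X. b.b.(b.X + b.0 + (X\{b} + X\{b})))\{b} + (rec X. b.b.(b.X + b.0 + (X\{b} + X\{b})))\{b}) :: =b=> t0, =b=> t3
  t3 = 0 :: (no moves)
Trace ⟨bba⟩ through P, begin at {s0}:
  after b @ step 1: {s1}
  after b @ step 2: {s2}
  after a @ step 3: {s3}
  — P admits the full trace.
Trace ⟨bba⟩ through Q, begin at {t0}:
  after b @ step 1: {t1}
  after b @ step 2: {t2}
  after a @ step 3: ∅ (Q stuck)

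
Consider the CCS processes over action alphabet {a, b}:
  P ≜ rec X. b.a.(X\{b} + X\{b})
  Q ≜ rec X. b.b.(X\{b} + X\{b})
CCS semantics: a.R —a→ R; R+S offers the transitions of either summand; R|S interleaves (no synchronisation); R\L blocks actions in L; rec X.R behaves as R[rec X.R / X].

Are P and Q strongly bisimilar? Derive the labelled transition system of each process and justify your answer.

Reachable graph of P (3 states):
  s0 = rec X. b.a.(X\{b} + X\{b}) has moves --b--▸ s1
  s1 = a.((rec X. b.a.(X\{b} + X\{b}))\{b} + (rec X. b.a.(X\{b} + X\{b}))\{b}) has moves --a--▸ s2
  s2 = (rec X. b.a.(X\{b} + X\{b}))\{b} + (rec X. b.a.(X\{b} + X\{b}))\{b} has moves deadlocked
Reachable graph of Q (3 states):
  t0 = rec X. b.b.(X\{b} + X\{b}) has moves --b--▸ t1
  t1 = b.((rec X. b.b.(X\{b} + X\{b}))\{b} + (rec X. b.b.(X\{b} + X\{b}))\{b}) has moves --b--▸ t2
  t2 = (rec X. b.b.(X\{b} + X\{b}))\{b} + (rec X. b.b.(X\{b} + X\{b}))\{b} has moves deadlocked
Bisimilarity quotient blocks:
  B0 = {s0}
  B1 = {s1}
  B2 = {s2, t2}
  B3 = {t0}
  B4 = {t1}
s0 ∈ B0, t0 ∈ B3 → different blocks

NO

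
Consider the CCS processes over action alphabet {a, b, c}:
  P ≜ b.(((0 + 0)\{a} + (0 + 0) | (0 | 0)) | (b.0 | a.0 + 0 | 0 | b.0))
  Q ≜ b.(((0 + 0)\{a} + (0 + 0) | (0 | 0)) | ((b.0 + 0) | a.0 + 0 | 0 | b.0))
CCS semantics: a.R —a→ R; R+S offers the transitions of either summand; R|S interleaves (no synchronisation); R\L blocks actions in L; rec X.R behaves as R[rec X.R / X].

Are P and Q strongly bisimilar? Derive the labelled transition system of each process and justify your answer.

bisimilar

P's transition system — 6 states:
  p0 = b.(((0 + 0)\{a} + (0 + 0) | (0 | 0)) | (b.0 | a.0 + 0 | 0 | b.0)) :: ··b··> p1
  p1 = ((0 + 0)\{a} + (0 + 0) | (0 | 0)) | (b.0 | a.0 + 0 | 0 | b.0) :: ··a··> p2, ··b··> p3, ··b··> p4
  p2 = ((0 + 0)\{a} + (0 + 0) | (0 | 0)) | (b.0 | 0) :: ··b··> p5
  p3 = ((0 + 0)\{a} + (0 + 0) | (0 | 0)) | (0 | 0 | 0) :: deadlocked
  p4 = ((0 + 0)\{a} + (0 + 0) | (0 | 0)) | (0 | a.0) :: ··a··> p5
  p5 = ((0 + 0)\{a} + (0 + 0) | (0 | 0)) | (0 | 0) :: deadlocked
Q's transition system — 6 states:
  q0 = b.(((0 + 0)\{a} + (0 + 0) | (0 | 0)) | ((b.0 + 0) | a.0 + 0 | 0 | b.0)) :: ··b··> q1
  q1 = ((0 + 0)\{a} + (0 + 0) | (0 | 0)) | ((b.0 + 0) | a.0 + 0 | 0 | b.0) :: ··a··> q2, ··b··> q3, ··b··> q4
  q2 = ((0 + 0)\{a} + (0 + 0) | (0 | 0)) | ((b.0 + 0) | 0) :: ··b··> q5
  q3 = ((0 + 0)\{a} + (0 + 0) | (0 | 0)) | (0 | 0 | 0) :: deadlocked
  q4 = ((0 + 0)\{a} + (0 + 0) | (0 | 0)) | (0 | a.0) :: ··a··> q5
  q5 = ((0 + 0)\{a} + (0 + 0) | (0 | 0)) | (0 | 0) :: deadlocked
Coarsest stable partition (strong bisimilarity classes):
  B0 = {p0, q0}
  B1 = {p1, q1}
  B2 = {p2, q2}
  B3 = {p3, p5, q3, q5}
  B4 = {p4, q4}
p0 ∈ B0, q0 ∈ B0 → same block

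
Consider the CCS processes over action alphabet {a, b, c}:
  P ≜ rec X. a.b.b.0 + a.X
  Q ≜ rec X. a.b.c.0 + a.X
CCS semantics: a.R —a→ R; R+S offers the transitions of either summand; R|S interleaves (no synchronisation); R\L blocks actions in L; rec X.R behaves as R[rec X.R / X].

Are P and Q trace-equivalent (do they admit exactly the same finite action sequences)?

Reachable graph of P (4 states):
  u0 = rec X. a.b.b.0 + a.X ⊢ =a=> u0, =a=> u1
  u1 = b.b.0 ⊢ =b=> u2
  u2 = b.0 ⊢ =b=> u3
  u3 = 0 ⊢ deadlocked
Reachable graph of Q (4 states):
  v0 = rec X. a.b.c.0 + a.X ⊢ =a=> v0, =a=> v1
  v1 = b.c.0 ⊢ =b=> v2
  v2 = c.0 ⊢ =c=> v3
  v3 = 0 ⊢ deadlocked
Executing abb from P (initial set {u0}):
  step 1 (a): {u0, u1}
  step 2 (b): {u2}
  step 3 (b): {u3}
  P completes σ.
Executing abb from Q (initial set {v0}):
  step 1 (a): {v0, v1}
  step 2 (b): {v2}
  step 3 (b): ∅ (Q stuck)

traces(P) ≠ traces(Q) — witness ⟨abb⟩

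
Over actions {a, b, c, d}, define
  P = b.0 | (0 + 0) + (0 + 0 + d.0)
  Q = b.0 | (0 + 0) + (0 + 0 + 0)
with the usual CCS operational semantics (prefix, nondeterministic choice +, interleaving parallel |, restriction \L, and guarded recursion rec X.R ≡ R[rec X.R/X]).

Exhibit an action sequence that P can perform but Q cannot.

d

Reachable graph of P (3 states):
  m0 = b.0 | (0 + 0) + (0 + 0 + d.0) | ··b··> m1, ··d··> m2
  m1 = 0 | (0 + 0) | ·
  m2 = 0 | ·
Reachable graph of Q (2 states):
  n0 = b.0 | (0 + 0) + (0 + 0 + 0) | ··b··> n1
  n1 = 0 | (0 + 0) | ·
Trace ⟨d⟩ through P, begin at {m0}:
  after d @ step 1: {m2}
  — P admits the full trace.
Trace ⟨d⟩ through Q, begin at {n0}:
  after d @ step 1: ∅  — Q cannot continue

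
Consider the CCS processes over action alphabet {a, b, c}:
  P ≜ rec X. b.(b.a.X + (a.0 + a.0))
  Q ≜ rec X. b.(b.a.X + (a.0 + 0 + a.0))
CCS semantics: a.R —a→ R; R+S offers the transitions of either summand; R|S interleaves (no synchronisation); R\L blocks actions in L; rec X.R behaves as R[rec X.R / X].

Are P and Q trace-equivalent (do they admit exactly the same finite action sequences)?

traces(P) = traces(Q)

P's transition system — 4 states:
  p0 = rec X. b.(b.a.X + (a.0 + a.0)) has moves ··b··> p1
  p1 = b.a.(rec X. b.(b.a.X + (a.0 + a.0))) + (a.0 + a.0) has moves ··a··> p2, ··b··> p3
  p2 = 0 has moves (no moves)
  p3 = a.(rec X. b.(b.a.X + (a.0 + a.0))) has moves ··a··> p0
Q's transition system — 4 states:
  q0 = rec X. b.(b.a.X + (a.0 + 0 + a.0)) has moves ··b··> q1
  q1 = b.a.(rec X. b.(b.a.X + (a.0 + 0 + a.0))) + (a.0 + 0 + a.0) has moves ··a··> q2, ··b··> q3
  q2 = 0 has moves (no moves)
  q3 = a.(rec X. b.(b.a.X + (a.0 + 0 + a.0))) has moves ··a··> q0
Coarsest stable partition (strong bisimilarity classes):
  B0 = {p0, q0}
  B1 = {p1, q1}
  B2 = {p2, q2}
  B3 = {p3, q3}
p0 ∈ B0, q0 ∈ B0 → same block
Bisimilar ⇒ trace-equivalent.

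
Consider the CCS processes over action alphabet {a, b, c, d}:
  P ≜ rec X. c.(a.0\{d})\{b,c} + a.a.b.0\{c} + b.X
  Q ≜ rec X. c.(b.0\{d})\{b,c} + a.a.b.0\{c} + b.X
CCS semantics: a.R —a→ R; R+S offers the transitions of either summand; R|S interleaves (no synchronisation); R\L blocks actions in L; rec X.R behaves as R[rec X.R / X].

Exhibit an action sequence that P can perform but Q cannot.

ca

LTS(P): 6 reachable states
  u0 = rec X. c.(a.0\{d})\{b,c} + a.a.b.0\{c} + b.X :: ··a··> u1, ··b··> u0, ··c··> u2
  u1 = a.b.0\{c} :: ··a··> u3
  u2 = (a.0\{d})\{b,c} :: ··a··> u4
  u3 = b.0\{c} :: ··b··> u5
  u4 = 0\{d}\{b,c} :: (no moves)
  u5 = 0\{c} :: (no moves)
LTS(Q): 5 reachable states
  v0 = rec X. c.(b.0\{d})\{b,c} + a.a.b.0\{c} + b.X :: ··a··> v1, ··b··> v0, ··c··> v2
  v1 = a.b.0\{c} :: ··a··> v3
  v2 = (b.0\{d})\{b,c} :: (no moves)
  v3 = b.0\{c} :: ··b··> v4
  v4 = 0\{c} :: (no moves)
Run σ = ⟨ca⟩ on P: start {u0}
  [1] c ⇒ {u2}
  [2] a ⇒ {u4}
  — P admits the full trace.
Run σ = ⟨ca⟩ on Q: start {v0}
  [1] c ⇒ {v2}
  [2] a ⇒ ∅  — Q cannot continue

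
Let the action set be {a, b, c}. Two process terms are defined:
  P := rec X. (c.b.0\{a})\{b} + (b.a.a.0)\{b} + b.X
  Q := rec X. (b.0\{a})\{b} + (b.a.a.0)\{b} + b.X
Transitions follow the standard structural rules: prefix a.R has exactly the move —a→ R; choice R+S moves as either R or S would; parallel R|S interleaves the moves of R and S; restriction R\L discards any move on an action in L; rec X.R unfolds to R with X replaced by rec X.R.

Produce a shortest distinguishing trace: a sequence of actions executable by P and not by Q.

c

LTS(P): 2 reachable states
  u0 = rec X. (c.b.0\{a})\{b} + (b.a.a.0)\{b} + b.X → —b→ u0, —c→ u1
  u1 = (b.0\{a})\{b} → stopped
LTS(Q): 1 reachable states
  v0 = rec X. (b.0\{a})\{b} + (b.a.a.0)\{b} + b.X → —b→ v0
Trace ⟨c⟩ through P, begin at {u0}:
  step 1 (c): {u1}
  P completes σ.
Trace ⟨c⟩ through Q, begin at {v0}:
  step 1 (c): no successor for Q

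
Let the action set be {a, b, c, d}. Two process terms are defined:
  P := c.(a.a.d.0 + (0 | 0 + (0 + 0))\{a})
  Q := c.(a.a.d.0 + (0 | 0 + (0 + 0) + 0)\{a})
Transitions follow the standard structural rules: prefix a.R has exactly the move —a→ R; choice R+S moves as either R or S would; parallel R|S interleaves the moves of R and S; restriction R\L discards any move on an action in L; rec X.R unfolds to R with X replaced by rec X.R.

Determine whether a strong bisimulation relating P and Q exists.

LTS(P): 5 reachable states
  m0 = c.(a.a.d.0 + (0 | 0 + (0 + 0))\{a}) has moves -c-> m1
  m1 = a.a.d.0 + (0 | 0 + (0 + 0))\{a} has moves -a-> m2
  m2 = a.d.0 has moves -a-> m3
  m3 = d.0 has moves -d-> m4
  m4 = 0 has moves stopped
LTS(Q): 5 reachable states
  n0 = c.(a.a.d.0 + (0 | 0 + (0 + 0) + 0)\{a}) has moves -c-> n1
  n1 = a.a.d.0 + (0 | 0 + (0 + 0) + 0)\{a} has moves -a-> n2
  n2 = a.d.0 has moves -a-> n3
  n3 = d.0 has moves -d-> n4
  n4 = 0 has moves stopped
Partition-refinement fixed point:
  B0 = {m0, n0}
  B1 = {m1, n1}
  B2 = {m2, n2}
  B3 = {m3, n3}
  B4 = {m4, n4}
m0 ∈ B0, n0 ∈ B0 → same block

YES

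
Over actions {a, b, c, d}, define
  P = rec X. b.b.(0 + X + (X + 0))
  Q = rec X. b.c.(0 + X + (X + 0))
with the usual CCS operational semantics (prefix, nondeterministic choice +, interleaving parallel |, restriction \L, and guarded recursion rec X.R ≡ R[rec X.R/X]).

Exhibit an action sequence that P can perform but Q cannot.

LTS(P): 3 reachable states
  p0 = rec X. b.b.(0 + X + (X + 0)) ⊢ =b=> p1
  p1 = b.(0 + (rec X. b.b.(0 + X + (X + 0))) + ((rec X. b.b.(0 + X + (X + 0))) + 0)) ⊢ =b=> p2
  p2 = 0 + (rec X. b.b.(0 + X + (X + 0))) + ((rec X. b.b.(0 + X + (X + 0))) + 0) ⊢ =b=> p1
LTS(Q): 3 reachable states
  q0 = rec X. b.c.(0 + X + (X + 0)) ⊢ =b=> q1
  q1 = c.(0 + (rec X. b.c.(0 + X + (X + 0))) + ((rec X. b.c.(0 + X + (X + 0))) + 0)) ⊢ =c=> q2
  q2 = 0 + (rec X. b.c.(0 + X + (X + 0))) + ((rec X. b.c.(0 + X + (X + 0))) + 0) ⊢ =b=> q1
Trace ⟨bb⟩ through P, begin at {p0}:
  [1] b ⇒ {p1}
  [2] b ⇒ {p2}
  — P admits the full trace.
Trace ⟨bb⟩ through Q, begin at {q0}:
  [1] b ⇒ {q1}
  [2] b ⇒ ∅  — Q cannot continue

bb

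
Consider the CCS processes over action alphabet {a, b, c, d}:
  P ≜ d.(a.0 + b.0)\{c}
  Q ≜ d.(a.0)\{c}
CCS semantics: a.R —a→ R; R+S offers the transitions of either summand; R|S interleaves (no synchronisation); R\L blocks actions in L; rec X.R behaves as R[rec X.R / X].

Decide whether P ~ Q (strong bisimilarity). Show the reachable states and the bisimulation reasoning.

NO

Reachable graph of P (3 states):
  m0 = d.(a.0 + b.0)\{c} has moves -d-> m1
  m1 = (a.0 + b.0)\{c} has moves -a-> m2, -b-> m2
  m2 = 0\{c} has moves ∅
Reachable graph of Q (3 states):
  n0 = d.(a.0)\{c} has moves -d-> n1
  n1 = (a.0)\{c} has moves -a-> n2
  n2 = 0\{c} has moves ∅
Partition-refinement fixed point:
  B0 = {m0}
  B1 = {m1}
  B2 = {m2, n2}
  B3 = {n0}
  B4 = {n1}
m0 ∈ B0, n0 ∈ B3 → different blocks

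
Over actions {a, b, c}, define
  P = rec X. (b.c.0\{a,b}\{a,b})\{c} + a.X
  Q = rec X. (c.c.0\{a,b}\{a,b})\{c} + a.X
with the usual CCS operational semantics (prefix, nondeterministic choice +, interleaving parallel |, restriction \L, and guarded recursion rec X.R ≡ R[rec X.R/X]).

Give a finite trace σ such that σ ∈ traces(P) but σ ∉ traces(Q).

b

P's transition system — 2 states:
  u0 = rec X. (b.c.0\{a,b}\{a,b})\{c} + a.X :: -a-> u0, -b-> u1
  u1 = (c.0\{a,b}\{a,b})\{c} :: ·
Q's transition system — 1 states:
  v0 = rec X. (c.c.0\{a,b}\{a,b})\{c} + a.X :: -a-> v0
Trace ⟨b⟩ through P, begin at {u0}:
  step 1 (b): {u1}
  P completes σ.
Trace ⟨b⟩ through Q, begin at {v0}:
  step 1 (b): ∅  — Q cannot continue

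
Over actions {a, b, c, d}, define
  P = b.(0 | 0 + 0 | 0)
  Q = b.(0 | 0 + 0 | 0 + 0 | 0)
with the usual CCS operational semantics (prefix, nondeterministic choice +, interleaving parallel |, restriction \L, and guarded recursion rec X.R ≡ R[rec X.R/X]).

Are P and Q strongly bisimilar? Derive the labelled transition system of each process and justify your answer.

Reachable graph of P (2 states):
  s0 = b.(0 | 0 + 0 | 0) :: —b→ s1
  s1 = 0 | 0 + 0 | 0 :: ·
Reachable graph of Q (2 states):
  t0 = b.(0 | 0 + 0 | 0 + 0 | 0) :: —b→ t1
  t1 = 0 | 0 + 0 | 0 + 0 | 0 :: ·
Partition-refinement fixed point:
  B0 = {s0, t0}
  B1 = {s1, t1}
s0 ∈ B0, t0 ∈ B0 → same block

YES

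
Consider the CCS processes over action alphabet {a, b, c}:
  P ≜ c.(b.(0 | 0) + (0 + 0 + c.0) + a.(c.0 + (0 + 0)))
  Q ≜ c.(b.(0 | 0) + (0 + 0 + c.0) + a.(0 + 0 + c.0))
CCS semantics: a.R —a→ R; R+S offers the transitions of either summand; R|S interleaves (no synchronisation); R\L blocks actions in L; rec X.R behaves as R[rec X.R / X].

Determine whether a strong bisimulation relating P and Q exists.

YES

P's transition system — 5 states:
  p0 = c.(b.(0 | 0) + (0 + 0 + c.0) + a.(c.0 + (0 + 0))) :: =c=> p1
  p1 = b.(0 | 0) + (0 + 0 + c.0) + a.(c.0 + (0 + 0)) :: =a=> p2, =b=> p3, =c=> p4
  p2 = c.0 + (0 + 0) :: =c=> p4
  p3 = 0 | 0 :: (no moves)
  p4 = 0 :: (no moves)
Q's transition system — 5 states:
  q0 = c.(b.(0 | 0) + (0 + 0 + c.0) + a.(0 + 0 + c.0)) :: =c=> q1
  q1 = b.(0 | 0) + (0 + 0 + c.0) + a.(0 + 0 + c.0) :: =a=> q2, =b=> q3, =c=> q4
  q2 = 0 + 0 + c.0 :: =c=> q4
  q3 = 0 | 0 :: (no moves)
  q4 = 0 :: (no moves)
Bisimilarity quotient blocks:
  B0 = {p0, q0}
  B1 = {p1, q1}
  B2 = {p2, q2}
  B3 = {p3, p4, q3, q4}
p0 ∈ B0, q0 ∈ B0 → same block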